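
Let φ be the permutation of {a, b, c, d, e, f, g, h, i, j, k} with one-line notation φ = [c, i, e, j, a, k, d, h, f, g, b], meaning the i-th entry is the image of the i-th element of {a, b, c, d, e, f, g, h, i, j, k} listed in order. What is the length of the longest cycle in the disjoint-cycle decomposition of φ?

4

Decomposing into disjoint cycles gives (a c e)(b i f k)(d j g); the longest has length 4.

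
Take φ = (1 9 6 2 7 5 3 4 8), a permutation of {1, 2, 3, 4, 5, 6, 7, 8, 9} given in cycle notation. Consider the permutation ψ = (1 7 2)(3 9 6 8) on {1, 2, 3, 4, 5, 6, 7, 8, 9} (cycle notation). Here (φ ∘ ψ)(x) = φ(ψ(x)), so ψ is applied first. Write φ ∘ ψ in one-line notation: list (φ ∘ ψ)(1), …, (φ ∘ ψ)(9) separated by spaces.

5 9 6 8 3 1 7 4 2

For each element, apply ψ then φ: 1 → 7 → 5; 2 → 1 → 9; 3 → 9 → 6; 4 → 4 → 8; 5 → 5 → 3; 6 → 8 → 1; 7 → 2 → 7; 8 → 3 → 4; 9 → 6 → 2.
So φ ∘ ψ in one-line form is 5 9 6 8 3 1 7 4 2.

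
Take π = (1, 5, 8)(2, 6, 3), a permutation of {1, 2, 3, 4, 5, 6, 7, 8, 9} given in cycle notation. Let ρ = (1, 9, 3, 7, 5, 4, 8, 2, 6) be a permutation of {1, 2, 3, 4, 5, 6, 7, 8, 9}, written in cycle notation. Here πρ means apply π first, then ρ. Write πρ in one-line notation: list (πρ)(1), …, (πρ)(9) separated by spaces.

(πρ)(x) = ρ(π(x)). Computing each image: ρ(π(1)) = ρ(5) = 4, ρ(π(2)) = ρ(6) = 1, ρ(π(3)) = ρ(2) = 6, ρ(π(4)) = ρ(4) = 8, ρ(π(5)) = ρ(8) = 2, ρ(π(6)) = ρ(3) = 7, ρ(π(7)) = ρ(7) = 5, ρ(π(8)) = ρ(1) = 9, ρ(π(9)) = ρ(9) = 3.
Hence πρ = [4 1 6 8 2 7 5 9 3].

4 1 6 8 2 7 5 9 3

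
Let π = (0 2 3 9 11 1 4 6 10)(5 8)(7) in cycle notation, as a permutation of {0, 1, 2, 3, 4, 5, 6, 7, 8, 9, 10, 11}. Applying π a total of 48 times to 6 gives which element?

6 lies in the 9-cycle (0 2 3 9 11 1 4 6 10).
Powers repeat with period 9 on this cycle, and 48 mod 9 = 3, so π^48(6) = π^3(6).
Advancing 3 steps from 6: 6 → 10 → 0 → 2.

2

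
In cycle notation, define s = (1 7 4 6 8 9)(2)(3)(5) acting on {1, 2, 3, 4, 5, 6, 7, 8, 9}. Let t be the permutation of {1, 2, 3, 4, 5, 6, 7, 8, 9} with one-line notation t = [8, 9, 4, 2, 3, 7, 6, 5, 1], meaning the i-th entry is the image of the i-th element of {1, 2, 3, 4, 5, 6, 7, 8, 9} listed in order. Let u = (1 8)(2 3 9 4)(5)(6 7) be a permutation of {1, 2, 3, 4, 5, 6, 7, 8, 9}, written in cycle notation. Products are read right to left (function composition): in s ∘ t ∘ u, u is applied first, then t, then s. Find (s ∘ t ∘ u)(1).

(s ∘ t ∘ u)(1) = s(t(u(1))). u(1) = 8, then t(8) = 5, then s(5) = 5, so the result is 5.

5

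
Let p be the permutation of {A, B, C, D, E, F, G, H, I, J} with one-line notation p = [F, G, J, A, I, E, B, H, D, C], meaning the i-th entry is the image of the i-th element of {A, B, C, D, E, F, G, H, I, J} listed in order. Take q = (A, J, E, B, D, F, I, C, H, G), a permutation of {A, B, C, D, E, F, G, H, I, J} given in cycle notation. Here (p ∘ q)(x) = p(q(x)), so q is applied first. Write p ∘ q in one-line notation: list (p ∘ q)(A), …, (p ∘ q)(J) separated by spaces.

For each element, apply q then p: A → J → C; B → D → A; C → H → H; D → F → E; E → B → G; F → I → D; G → A → F; H → G → B; I → C → J; J → E → I.
Collecting the images, p ∘ q = [C A H E G D F B J I].

C A H E G D F B J I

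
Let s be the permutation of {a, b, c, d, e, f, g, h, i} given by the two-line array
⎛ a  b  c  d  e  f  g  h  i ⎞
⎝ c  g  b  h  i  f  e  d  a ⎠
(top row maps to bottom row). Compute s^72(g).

Tracing g → e → … returns to g after 6 steps, so g lies in a 6-cycle (a, c, b, g, e, i).
On a 6-cycle, s^6 is the identity, so s^72 = s^0 there (72 ≡ 0 mod 6).
So s^72(g) = g.

g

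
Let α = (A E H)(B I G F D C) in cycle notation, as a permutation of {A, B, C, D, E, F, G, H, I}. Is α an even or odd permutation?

odd

The cycle lengths are 6, 3.
A cycle of length ℓ contributes ℓ−1 transpositions, so α is a product of 5 + 2 = 7 transpositions — odd.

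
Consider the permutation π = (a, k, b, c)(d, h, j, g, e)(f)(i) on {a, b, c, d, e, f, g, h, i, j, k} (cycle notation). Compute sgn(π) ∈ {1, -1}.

The cycle lengths are 5, 4, 1, 1.
A cycle of length ℓ contributes ℓ−1 transpositions, so π is a product of 4 + 3 = 7 transpositions — odd.

-1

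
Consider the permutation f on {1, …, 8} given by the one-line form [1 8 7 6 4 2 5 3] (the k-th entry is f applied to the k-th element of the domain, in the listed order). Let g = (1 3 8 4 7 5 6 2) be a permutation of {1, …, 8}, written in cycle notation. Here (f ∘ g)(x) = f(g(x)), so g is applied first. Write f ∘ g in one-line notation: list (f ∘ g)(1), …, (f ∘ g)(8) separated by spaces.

7 1 3 5 2 8 4 6

For each element, apply g then f: 1 → 3 → 7; 2 → 1 → 1; 3 → 8 → 3; 4 → 7 → 5; 5 → 6 → 2; 6 → 2 → 8; 7 → 5 → 4; 8 → 4 → 6.
Collecting the images, f ∘ g = [7 1 3 5 2 8 4 6].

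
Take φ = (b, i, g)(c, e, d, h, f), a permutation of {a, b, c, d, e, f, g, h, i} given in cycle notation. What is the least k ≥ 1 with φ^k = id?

The cycle type of φ is (5, 3, 1).
The order is lcm(5, 3) = 15.

15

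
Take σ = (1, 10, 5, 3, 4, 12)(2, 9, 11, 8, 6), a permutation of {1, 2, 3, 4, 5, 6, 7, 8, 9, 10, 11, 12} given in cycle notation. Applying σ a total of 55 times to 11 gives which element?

11 lies in the 5-cycle (2, 9, 11, 8, 6).
Since the cycle has length 5, σ^55 acts on it the same as σ^0 (55 mod 5 = 0).
So σ^55(11) = 11.

11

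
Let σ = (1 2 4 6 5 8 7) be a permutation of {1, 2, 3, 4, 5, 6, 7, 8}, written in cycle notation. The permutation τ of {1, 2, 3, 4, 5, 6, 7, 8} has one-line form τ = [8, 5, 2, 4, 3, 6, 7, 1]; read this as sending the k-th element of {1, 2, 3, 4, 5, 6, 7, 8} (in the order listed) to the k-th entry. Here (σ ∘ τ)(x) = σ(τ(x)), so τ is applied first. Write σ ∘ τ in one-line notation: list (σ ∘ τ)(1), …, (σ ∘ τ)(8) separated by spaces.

Chase each element through τ then σ: 1 → 8 → 7; 2 → 5 → 8; 3 → 2 → 4; 4 → 4 → 6; 5 → 3 → 3; 6 → 6 → 5; 7 → 7 → 1; 8 → 1 → 2.
So σ ∘ τ in one-line form is 7 8 4 6 3 5 1 2.

7 8 4 6 3 5 1 2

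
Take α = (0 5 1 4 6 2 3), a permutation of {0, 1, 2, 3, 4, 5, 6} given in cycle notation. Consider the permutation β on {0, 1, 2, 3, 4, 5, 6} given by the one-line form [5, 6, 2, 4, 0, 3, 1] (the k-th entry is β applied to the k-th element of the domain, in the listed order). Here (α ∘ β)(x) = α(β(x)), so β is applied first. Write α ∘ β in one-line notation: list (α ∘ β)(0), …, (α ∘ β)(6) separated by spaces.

1 2 3 6 5 0 4

Chase each element through β then α: 0 → 5 → 1; 1 → 6 → 2; 2 → 2 → 3; 3 → 4 → 6; 4 → 0 → 5; 5 → 3 → 0; 6 → 1 → 4.
So α ∘ β in one-line form is 1 2 3 6 5 0 4.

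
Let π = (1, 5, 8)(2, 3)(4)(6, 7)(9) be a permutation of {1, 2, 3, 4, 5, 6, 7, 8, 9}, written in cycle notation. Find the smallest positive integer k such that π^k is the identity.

The cycle type of π is (3, 2, 2, 1, 1).
The order is lcm(3, 2, 2) = 6.

6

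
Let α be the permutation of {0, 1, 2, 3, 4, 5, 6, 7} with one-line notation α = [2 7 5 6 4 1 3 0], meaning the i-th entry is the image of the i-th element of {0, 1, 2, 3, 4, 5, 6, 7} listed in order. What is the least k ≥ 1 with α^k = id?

10

The disjoint-cycle form of α has cycle lengths 5, 2, 1.
Since disjoint cycles commute, ord(α) = lcm(5, 2) = 10.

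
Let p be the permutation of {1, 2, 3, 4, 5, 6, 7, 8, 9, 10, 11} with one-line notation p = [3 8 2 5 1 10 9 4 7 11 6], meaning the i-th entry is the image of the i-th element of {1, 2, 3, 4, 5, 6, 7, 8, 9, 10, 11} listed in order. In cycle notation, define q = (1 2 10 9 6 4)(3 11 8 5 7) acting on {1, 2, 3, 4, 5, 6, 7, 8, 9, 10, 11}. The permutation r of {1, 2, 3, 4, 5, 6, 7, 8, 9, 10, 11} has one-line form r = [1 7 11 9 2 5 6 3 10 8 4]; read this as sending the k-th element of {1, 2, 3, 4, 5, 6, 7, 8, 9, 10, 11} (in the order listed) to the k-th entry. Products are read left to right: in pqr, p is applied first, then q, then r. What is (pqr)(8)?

1

Apply the permutations in order: p(8) = 4, then q(4) = 1, then r(1) = 1. So (pqr)(8) = 1.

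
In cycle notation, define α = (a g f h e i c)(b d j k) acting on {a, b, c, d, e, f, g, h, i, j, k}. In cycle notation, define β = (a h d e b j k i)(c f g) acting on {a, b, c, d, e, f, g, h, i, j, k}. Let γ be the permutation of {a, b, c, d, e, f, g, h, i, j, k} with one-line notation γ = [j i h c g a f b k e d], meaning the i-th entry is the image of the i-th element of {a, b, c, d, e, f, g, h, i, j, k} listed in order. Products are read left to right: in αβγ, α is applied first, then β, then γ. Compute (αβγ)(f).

c

(αβγ)(f) = γ(β(α(f))). α(f) = h, then β(h) = d, then γ(d) = c, so the result is c.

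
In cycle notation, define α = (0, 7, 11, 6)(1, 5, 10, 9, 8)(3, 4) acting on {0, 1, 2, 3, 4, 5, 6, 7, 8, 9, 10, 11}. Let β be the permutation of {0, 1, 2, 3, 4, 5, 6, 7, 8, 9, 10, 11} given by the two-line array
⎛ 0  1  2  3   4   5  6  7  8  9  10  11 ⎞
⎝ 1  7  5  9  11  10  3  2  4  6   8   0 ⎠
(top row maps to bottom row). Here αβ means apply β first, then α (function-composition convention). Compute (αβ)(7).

2

First apply β: β(7) = 2, then α(2) = 2. Thus (αβ)(7) = 2.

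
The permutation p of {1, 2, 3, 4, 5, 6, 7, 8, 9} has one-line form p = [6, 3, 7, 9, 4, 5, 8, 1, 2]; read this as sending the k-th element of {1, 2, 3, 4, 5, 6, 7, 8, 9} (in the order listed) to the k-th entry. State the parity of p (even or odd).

even

In disjoint-cycle form the cycle lengths are 9.
A cycle is odd iff its length is even; p has 0 even-length cycles, so sgn(p) = (−1)^0 and p is even.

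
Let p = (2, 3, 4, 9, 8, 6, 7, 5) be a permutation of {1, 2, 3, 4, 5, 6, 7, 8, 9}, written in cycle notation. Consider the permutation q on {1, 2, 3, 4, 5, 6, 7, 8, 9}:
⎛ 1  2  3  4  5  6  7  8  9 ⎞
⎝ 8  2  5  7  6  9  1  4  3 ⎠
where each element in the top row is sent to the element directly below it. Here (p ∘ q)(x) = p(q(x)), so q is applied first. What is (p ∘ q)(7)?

q(7) = 1, then p(1) = 1; composing gives (p ∘ q)(7) = 1.

1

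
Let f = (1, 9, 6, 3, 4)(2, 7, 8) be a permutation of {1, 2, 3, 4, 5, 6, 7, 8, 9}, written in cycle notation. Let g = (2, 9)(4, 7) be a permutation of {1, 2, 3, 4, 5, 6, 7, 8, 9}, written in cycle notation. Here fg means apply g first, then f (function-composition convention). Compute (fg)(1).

g(1) = 1, then f(1) = 9; composing gives (fg)(1) = 9.

9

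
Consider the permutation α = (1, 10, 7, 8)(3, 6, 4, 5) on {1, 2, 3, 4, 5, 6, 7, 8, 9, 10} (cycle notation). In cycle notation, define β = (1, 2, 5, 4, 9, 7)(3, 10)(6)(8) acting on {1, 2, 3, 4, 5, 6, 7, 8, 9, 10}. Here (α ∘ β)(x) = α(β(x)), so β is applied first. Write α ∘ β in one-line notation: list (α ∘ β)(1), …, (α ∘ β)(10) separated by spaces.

2 3 7 9 5 4 10 1 8 6

For each element, apply β then α: 1 → 2 → 2; 2 → 5 → 3; 3 → 10 → 7; 4 → 9 → 9; 5 → 4 → 5; 6 → 6 → 4; 7 → 1 → 10; 8 → 8 → 1; 9 → 7 → 8; 10 → 3 → 6.
So α ∘ β in one-line form is 2 3 7 9 5 4 10 1 8 6.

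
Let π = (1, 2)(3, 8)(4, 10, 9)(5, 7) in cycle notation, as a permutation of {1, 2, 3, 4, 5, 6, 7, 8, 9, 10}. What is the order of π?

6

The cycle type of π is (3, 2, 2, 2, 1).
The order is lcm(3, 2, 2, 2) = 6.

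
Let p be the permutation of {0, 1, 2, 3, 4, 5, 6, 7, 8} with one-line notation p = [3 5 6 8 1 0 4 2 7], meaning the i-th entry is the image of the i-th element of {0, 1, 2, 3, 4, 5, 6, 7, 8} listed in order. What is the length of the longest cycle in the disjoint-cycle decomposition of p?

9

Decomposing into disjoint cycles gives (0 3 8 7 2 6 4 1 5); the longest has length 9.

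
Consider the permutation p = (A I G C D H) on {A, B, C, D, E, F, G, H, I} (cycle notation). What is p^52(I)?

I lies in the 6-cycle (A I G C D H).
Powers repeat with period 6 on this cycle, and 52 mod 6 = 4, so p^52(I) = p^4(I).
Stepping 4 places around the cycle: I → G → C → D → H.

H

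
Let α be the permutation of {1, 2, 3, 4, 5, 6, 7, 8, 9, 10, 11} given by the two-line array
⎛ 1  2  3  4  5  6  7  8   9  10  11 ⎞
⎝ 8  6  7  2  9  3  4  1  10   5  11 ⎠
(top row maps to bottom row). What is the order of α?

Decomposing into disjoint cycles gives cycle lengths 5, 3, 2, 1.
Since disjoint cycles commute, ord(α) = lcm(5, 3, 2) = 30.

30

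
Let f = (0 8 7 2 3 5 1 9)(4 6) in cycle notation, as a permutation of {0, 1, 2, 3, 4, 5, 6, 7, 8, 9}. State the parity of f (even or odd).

even

The cycle lengths are 8, 2.
A cycle of length ℓ contributes ℓ−1 transpositions, so f is a product of 7 + 1 = 8 transpositions — even.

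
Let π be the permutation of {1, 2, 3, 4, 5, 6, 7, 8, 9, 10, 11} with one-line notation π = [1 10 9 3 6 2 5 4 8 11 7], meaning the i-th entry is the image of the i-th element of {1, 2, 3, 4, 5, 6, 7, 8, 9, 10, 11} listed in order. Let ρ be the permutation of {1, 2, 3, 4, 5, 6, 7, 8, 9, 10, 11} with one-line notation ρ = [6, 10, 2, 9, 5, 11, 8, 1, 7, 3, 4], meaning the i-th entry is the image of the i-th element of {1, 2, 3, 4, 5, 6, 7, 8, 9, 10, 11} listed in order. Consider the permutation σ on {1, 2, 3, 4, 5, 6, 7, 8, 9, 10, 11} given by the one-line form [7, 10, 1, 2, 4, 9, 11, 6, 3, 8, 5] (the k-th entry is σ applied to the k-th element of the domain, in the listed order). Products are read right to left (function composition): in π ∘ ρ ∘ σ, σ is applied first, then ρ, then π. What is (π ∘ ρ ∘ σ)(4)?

Chase 4: σ(4) = 2; ρ(2) = 10; π(10) = 11. Hence (π ∘ ρ ∘ σ)(4) = 11.

11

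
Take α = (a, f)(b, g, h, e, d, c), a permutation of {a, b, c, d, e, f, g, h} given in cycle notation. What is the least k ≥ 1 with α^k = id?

6

The disjoint cycles have lengths 6, 2.
Since disjoint cycles commute, ord(α) = lcm(6, 2) = 6.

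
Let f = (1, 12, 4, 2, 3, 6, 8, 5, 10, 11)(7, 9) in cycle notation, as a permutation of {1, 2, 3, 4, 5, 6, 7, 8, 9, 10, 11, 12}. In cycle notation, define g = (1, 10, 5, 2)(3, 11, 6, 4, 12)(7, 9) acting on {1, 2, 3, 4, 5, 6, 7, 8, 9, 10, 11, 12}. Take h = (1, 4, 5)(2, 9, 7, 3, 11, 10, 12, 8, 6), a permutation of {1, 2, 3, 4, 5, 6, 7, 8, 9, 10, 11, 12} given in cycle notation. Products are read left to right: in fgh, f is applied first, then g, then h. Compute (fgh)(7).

3

(fgh)(7) = h(g(f(7))). f(7) = 9, then g(9) = 7, then h(7) = 3, so the result is 3.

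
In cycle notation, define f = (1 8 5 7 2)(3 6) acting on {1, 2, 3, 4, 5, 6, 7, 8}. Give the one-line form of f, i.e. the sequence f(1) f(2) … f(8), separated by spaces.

8 1 6 4 7 3 2 5

Reading each image from the cycles: 1→8, 2→1, 3→6, 4→4, 5→7, 6→3, 7→2, 8→5.
So the one-line form is 8 1 6 4 7 3 2 5.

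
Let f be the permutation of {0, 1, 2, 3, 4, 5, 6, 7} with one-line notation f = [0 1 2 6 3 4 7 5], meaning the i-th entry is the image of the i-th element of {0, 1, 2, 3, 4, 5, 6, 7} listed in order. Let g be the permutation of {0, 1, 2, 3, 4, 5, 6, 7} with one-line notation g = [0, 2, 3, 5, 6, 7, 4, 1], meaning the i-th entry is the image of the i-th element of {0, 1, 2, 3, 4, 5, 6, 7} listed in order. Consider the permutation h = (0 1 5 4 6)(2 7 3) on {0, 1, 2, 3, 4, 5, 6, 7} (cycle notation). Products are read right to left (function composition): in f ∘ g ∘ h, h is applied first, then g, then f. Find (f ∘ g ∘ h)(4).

3

(f ∘ g ∘ h)(4) = f(g(h(4))). h(4) = 6, then g(6) = 4, then f(4) = 3, so the result is 3.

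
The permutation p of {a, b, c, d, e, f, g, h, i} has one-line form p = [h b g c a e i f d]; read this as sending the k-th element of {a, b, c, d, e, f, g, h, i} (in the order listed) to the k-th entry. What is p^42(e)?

Tracing e → a → … returns to e after 4 steps, so e lies in a 4-cycle (a h f e).
On a 4-cycle, p^4 is the identity, so p^42 = p^2 there (42 ≡ 2 mod 4).
Stepping 2 places around the cycle: e → a → h.

h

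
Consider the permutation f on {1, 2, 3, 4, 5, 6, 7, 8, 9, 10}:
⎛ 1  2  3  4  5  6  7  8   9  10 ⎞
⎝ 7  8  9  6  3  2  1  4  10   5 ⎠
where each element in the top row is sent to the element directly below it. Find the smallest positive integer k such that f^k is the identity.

4

Writing f as disjoint cycles, the cycle lengths are 4, 4, 2.
Since disjoint cycles commute, ord(f) = lcm(4, 4, 2) = 4.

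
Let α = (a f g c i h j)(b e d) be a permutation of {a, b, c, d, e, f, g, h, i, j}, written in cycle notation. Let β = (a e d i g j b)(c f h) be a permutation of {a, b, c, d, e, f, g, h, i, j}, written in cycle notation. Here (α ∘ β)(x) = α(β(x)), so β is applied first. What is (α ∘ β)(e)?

β(e) = d, then α(d) = b; composing gives (α ∘ β)(e) = b.

b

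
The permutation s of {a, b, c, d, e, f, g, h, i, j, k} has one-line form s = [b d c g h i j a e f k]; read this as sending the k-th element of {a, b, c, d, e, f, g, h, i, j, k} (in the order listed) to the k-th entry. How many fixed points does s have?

The fixed points (elements with s(x) = x) are {c, k}, so there are 2.

2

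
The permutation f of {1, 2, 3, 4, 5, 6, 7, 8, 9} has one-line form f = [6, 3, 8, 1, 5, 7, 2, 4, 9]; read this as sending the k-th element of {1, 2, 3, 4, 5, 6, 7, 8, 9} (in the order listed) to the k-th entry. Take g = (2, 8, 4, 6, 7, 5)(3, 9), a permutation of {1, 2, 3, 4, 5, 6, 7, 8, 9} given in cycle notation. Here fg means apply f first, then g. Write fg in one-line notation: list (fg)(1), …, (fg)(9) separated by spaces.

7 9 4 1 2 5 8 6 3

(fg)(x) = g(f(x)). Computing each image: g(f(1)) = g(6) = 7, g(f(2)) = g(3) = 9, g(f(3)) = g(8) = 4, g(f(4)) = g(1) = 1, g(f(5)) = g(5) = 2, g(f(6)) = g(7) = 5, g(f(7)) = g(2) = 8, g(f(8)) = g(4) = 6, g(f(9)) = g(9) = 3.
Hence fg = [7 9 4 1 2 5 8 6 3].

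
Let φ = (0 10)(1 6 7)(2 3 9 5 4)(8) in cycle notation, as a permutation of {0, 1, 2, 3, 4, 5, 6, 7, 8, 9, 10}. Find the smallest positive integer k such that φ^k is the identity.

The cycle type of φ is (5, 3, 2, 1).
The order is lcm(5, 3, 2) = 30.

30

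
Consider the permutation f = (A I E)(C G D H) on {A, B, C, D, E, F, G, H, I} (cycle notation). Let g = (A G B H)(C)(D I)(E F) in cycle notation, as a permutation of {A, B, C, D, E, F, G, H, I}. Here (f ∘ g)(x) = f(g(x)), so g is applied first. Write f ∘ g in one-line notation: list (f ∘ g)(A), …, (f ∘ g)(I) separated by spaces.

D C G E F A B I H

(f ∘ g)(x) = f(g(x)). Computing each image: f(g(A)) = f(G) = D, f(g(B)) = f(H) = C, f(g(C)) = f(C) = G, f(g(D)) = f(I) = E, f(g(E)) = f(F) = F, f(g(F)) = f(E) = A, f(g(G)) = f(B) = B, f(g(H)) = f(A) = I, f(g(I)) = f(D) = H.
Hence f ∘ g = [D C G E F A B I H].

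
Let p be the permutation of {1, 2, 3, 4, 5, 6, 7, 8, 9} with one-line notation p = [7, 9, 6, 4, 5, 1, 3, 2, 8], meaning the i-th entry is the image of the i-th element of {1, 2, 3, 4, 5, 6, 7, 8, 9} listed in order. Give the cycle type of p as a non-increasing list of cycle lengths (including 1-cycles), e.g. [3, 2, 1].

[4, 3, 1, 1]

The disjoint cycles are (1 7 3 6)(2 9 8)(4)(5), with lengths 4, 3, 1, 1 in non-increasing order.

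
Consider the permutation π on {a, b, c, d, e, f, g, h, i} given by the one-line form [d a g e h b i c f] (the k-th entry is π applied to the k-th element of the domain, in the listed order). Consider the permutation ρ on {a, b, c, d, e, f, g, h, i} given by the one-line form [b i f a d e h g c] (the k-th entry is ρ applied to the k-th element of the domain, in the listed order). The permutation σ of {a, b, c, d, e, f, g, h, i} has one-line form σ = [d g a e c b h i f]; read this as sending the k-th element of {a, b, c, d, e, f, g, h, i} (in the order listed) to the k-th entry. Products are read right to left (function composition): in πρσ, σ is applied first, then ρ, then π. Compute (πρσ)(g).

Apply the permutations in order: σ(g) = h, then ρ(h) = g, then π(g) = i. So (πρσ)(g) = i.

i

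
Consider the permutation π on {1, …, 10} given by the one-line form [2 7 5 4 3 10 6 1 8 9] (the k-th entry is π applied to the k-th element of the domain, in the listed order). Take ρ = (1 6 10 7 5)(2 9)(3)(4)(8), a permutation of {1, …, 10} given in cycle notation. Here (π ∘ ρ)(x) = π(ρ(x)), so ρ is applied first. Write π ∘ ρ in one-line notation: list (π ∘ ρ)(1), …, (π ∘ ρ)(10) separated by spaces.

10 8 5 4 2 9 3 1 7 6

(π ∘ ρ)(x) = π(ρ(x)). Computing each image: π(ρ(1)) = π(6) = 10, π(ρ(2)) = π(9) = 8, π(ρ(3)) = π(3) = 5, π(ρ(4)) = π(4) = 4, π(ρ(5)) = π(1) = 2, π(ρ(6)) = π(10) = 9, π(ρ(7)) = π(5) = 3, π(ρ(8)) = π(8) = 1, π(ρ(9)) = π(2) = 7, π(ρ(10)) = π(7) = 6.
Hence π ∘ ρ = [10 8 5 4 2 9 3 1 7 6].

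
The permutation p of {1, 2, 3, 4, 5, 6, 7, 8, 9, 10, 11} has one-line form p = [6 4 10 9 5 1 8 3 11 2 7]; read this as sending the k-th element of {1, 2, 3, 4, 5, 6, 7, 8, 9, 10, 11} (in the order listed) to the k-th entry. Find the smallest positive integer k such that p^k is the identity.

8

Writing p as disjoint cycles, the cycle lengths are 8, 2, 1.
The order is lcm(8, 2) = 8.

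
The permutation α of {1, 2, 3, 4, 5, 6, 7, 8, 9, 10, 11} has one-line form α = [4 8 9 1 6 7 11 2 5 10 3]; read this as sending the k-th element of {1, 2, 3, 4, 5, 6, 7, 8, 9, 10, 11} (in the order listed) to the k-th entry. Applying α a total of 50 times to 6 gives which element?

11

Tracing 6 → 7 → … returns to 6 after 6 steps, so 6 lies in a 6-cycle (3 9 5 6 7 11).
Since the cycle has length 6, α^50 acts on it the same as α^2 (50 mod 6 = 2).
Advancing 2 steps from 6: 6 → 7 → 11.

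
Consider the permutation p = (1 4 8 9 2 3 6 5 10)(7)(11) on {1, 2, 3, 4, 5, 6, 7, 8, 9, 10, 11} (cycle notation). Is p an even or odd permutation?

even

The cycle lengths are 9, 1, 1.
A cycle is odd iff its length is even; p has 0 even-length cycles, so sgn(p) = (−1)^0 and p is even.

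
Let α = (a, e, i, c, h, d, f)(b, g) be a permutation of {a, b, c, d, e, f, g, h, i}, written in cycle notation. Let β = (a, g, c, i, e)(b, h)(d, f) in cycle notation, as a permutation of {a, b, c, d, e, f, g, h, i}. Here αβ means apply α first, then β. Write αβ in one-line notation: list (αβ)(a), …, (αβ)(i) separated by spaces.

Chase each element through α then β: a → e → a; b → g → c; c → h → b; d → f → d; e → i → e; f → a → g; g → b → h; h → d → f; i → c → i.
So αβ in one-line form is a c b d e g h f i.

a c b d e g h f i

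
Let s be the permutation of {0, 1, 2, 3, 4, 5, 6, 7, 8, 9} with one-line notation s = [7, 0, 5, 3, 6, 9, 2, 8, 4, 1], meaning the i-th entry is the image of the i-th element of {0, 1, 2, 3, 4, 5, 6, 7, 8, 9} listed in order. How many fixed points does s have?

1

The fixed points (elements with s(x) = x) are {3}, so there is 1.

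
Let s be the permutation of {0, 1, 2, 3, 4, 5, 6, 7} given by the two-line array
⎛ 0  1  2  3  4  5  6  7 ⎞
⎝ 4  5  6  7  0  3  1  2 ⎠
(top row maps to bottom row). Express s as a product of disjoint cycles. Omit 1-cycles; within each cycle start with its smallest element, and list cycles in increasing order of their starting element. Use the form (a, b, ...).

Start at 0 and follow images: 0 → 4 → 0, giving the cycle (0, 4).
Repeating from the next unused element and collecting all non-trivial cycles gives (0, 4)(1, 5, 3, 7, 2, 6).

(0, 4)(1, 5, 3, 7, 2, 6)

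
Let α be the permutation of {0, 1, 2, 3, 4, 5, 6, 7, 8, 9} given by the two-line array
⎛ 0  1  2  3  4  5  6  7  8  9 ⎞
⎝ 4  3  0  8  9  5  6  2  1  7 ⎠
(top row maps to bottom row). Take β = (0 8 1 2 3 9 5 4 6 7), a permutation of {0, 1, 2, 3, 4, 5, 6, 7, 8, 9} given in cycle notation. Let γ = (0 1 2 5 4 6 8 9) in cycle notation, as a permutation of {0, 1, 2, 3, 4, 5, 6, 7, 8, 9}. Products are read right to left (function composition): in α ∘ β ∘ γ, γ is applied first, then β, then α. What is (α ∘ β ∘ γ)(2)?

9

Apply the permutations in order: γ(2) = 5, then β(5) = 4, then α(4) = 9. So (α ∘ β ∘ γ)(2) = 9.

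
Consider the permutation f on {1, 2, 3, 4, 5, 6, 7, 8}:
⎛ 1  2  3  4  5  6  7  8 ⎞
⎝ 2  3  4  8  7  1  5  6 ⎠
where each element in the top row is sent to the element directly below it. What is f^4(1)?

Tracing 1 → 2 → … returns to 1 after 6 steps, so 1 lies in a 6-cycle (1, 2, 3, 4, 8, 6).
Advancing 4 steps from 1: 1 → 2 → 3 → 4 → 8.

8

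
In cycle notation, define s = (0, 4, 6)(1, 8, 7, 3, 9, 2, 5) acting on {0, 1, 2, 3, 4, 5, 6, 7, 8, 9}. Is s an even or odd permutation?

The cycle lengths are 7, 3.
A cycle of length ℓ contributes ℓ−1 transpositions, so s is a product of 6 + 2 = 8 transpositions — even.

even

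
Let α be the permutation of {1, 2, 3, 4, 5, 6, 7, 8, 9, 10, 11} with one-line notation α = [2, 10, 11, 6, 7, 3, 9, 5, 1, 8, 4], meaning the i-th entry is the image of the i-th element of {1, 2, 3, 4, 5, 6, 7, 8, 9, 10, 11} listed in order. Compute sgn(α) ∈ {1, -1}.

-1

In disjoint-cycle form the cycle lengths are 7, 4.
A cycle is odd iff its length is even; α has 1 even-length cycle, so sgn(α) = (−1)^1 and α is odd.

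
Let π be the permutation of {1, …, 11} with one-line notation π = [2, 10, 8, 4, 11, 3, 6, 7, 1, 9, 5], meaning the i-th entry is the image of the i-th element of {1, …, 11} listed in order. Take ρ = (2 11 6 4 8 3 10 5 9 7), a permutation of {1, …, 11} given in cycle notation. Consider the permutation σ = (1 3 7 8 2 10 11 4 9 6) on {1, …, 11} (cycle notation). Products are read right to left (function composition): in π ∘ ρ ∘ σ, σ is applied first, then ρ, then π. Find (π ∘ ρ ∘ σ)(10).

3

Apply the permutations in order: σ(10) = 11, then ρ(11) = 6, then π(6) = 3. So (π ∘ ρ ∘ σ)(10) = 3.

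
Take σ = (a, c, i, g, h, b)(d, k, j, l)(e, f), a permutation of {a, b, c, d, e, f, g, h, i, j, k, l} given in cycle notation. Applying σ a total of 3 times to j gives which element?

k

j lies in the 4-cycle (d, k, j, l).
Stepping 3 places around the cycle: j → l → d → k.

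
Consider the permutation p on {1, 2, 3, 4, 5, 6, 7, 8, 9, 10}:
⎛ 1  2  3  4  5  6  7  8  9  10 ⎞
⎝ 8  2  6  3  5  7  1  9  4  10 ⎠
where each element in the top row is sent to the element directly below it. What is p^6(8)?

Tracing 8 → 9 → … returns to 8 after 7 steps, so 8 lies in a 7-cycle (1 8 9 4 3 6 7).
Advancing 6 steps from 8: 8 → 9 → 4 → 3 → 6 → 7 → 1.

1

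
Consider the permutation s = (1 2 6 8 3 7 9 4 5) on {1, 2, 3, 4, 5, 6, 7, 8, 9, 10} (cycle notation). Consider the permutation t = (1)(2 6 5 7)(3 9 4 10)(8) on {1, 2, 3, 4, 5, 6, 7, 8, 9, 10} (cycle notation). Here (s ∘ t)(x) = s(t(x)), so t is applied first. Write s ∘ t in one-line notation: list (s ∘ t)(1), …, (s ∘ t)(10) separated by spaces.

2 8 4 10 9 1 6 3 5 7

(s ∘ t)(x) = s(t(x)). Computing each image: s(t(1)) = s(1) = 2, s(t(2)) = s(6) = 8, s(t(3)) = s(9) = 4, s(t(4)) = s(10) = 10, s(t(5)) = s(7) = 9, s(t(6)) = s(5) = 1, s(t(7)) = s(2) = 6, s(t(8)) = s(8) = 3, s(t(9)) = s(4) = 5, s(t(10)) = s(3) = 7.
Hence s ∘ t = [2 8 4 10 9 1 6 3 5 7].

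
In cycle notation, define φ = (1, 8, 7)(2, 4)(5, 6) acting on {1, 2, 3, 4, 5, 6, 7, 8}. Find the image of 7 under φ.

1

Within (1, 8, 7), 7 ↦ 1.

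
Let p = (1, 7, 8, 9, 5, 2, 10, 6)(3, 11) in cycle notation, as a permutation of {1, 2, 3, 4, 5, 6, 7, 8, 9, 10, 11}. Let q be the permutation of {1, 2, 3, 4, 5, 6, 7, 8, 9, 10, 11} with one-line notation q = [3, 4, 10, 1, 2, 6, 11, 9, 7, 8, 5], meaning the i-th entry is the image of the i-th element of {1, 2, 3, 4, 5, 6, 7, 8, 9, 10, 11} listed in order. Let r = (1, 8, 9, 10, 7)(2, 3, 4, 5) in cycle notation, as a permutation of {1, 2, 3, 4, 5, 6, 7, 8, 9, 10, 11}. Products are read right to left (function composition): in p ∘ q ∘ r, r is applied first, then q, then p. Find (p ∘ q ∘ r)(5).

(p ∘ q ∘ r)(5) = p(q(r(5))). r(5) = 2, then q(2) = 4, then p(4) = 4, so the result is 4.

4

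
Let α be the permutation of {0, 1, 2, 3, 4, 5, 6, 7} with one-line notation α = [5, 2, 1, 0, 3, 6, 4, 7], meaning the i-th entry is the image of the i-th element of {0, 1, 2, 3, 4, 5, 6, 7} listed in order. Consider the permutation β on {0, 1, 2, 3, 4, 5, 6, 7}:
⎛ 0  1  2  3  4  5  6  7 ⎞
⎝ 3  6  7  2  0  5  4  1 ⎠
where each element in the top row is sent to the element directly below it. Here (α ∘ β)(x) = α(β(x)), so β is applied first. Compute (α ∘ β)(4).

First apply β: β(4) = 0, then α(0) = 5. Thus (α ∘ β)(4) = 5.

5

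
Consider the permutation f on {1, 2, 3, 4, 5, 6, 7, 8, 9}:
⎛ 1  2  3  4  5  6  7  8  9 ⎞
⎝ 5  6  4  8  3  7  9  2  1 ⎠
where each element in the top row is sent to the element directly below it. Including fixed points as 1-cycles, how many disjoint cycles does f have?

The cycle decomposition is (1 5 3 4 8 2 6 7 9), which has 1 cycle (counting 1-cycles).

1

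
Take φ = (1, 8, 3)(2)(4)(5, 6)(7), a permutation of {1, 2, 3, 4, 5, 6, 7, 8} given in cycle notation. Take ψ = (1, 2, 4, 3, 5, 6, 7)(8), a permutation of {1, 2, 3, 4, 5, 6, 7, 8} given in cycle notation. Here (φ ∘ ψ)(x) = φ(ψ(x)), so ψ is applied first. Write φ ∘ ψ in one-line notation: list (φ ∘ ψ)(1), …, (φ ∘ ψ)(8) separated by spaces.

(φ ∘ ψ)(x) = φ(ψ(x)). Computing each image: φ(ψ(1)) = φ(2) = 2, φ(ψ(2)) = φ(4) = 4, φ(ψ(3)) = φ(5) = 6, φ(ψ(4)) = φ(3) = 1, φ(ψ(5)) = φ(6) = 5, φ(ψ(6)) = φ(7) = 7, φ(ψ(7)) = φ(1) = 8, φ(ψ(8)) = φ(8) = 3.
Hence φ ∘ ψ = [2 4 6 1 5 7 8 3].

2 4 6 1 5 7 8 3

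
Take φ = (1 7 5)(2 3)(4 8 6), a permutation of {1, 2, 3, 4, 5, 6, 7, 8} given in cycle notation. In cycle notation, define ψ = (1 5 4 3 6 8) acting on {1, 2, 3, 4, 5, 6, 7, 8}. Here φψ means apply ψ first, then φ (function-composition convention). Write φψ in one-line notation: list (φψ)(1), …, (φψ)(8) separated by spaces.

1 3 4 2 8 6 5 7

(φψ)(x) = φ(ψ(x)). Computing each image: φ(ψ(1)) = φ(5) = 1, φ(ψ(2)) = φ(2) = 3, φ(ψ(3)) = φ(6) = 4, φ(ψ(4)) = φ(3) = 2, φ(ψ(5)) = φ(4) = 8, φ(ψ(6)) = φ(8) = 6, φ(ψ(7)) = φ(7) = 5, φ(ψ(8)) = φ(1) = 7.
Hence φψ = [1 3 4 2 8 6 5 7].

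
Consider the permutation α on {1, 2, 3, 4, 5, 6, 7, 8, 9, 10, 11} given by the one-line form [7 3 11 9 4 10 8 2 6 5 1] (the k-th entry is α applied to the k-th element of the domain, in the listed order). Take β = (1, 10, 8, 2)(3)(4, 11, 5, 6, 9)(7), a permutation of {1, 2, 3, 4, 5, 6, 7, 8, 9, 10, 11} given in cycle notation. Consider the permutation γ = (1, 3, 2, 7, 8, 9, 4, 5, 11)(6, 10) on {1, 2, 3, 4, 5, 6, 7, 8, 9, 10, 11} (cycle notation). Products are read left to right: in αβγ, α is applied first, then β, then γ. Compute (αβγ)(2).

2

Chase 2: α(2) = 3; β(3) = 3; γ(3) = 2. Hence (αβγ)(2) = 2.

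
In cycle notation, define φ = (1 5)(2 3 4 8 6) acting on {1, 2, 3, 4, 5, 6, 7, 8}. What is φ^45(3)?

3 lies in the 5-cycle (2 3 4 8 6).
On a 5-cycle, φ^5 is the identity, so φ^45 = φ^0 there (45 ≡ 0 mod 5).
So φ^45(3) = 3.

3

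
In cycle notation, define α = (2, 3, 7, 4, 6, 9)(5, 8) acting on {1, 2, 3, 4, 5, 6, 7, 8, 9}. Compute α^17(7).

7 lies in the 6-cycle (2, 3, 7, 4, 6, 9).
Since the cycle has length 6, α^17 acts on it the same as α^5 (17 mod 6 = 5).
Stepping 5 places around the cycle: 7 → 4 → 6 → 9 → 2 → 3.

3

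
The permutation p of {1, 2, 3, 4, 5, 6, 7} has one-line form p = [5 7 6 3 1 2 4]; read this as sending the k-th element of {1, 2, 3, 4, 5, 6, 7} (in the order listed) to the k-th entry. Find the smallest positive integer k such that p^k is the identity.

10

Writing p as disjoint cycles, the cycle lengths are 5, 2.
The order is lcm(5, 2) = 10.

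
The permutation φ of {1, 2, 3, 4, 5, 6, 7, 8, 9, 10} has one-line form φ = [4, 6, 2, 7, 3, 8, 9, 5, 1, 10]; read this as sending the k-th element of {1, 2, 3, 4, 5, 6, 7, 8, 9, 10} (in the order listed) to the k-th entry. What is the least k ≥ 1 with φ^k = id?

20

Writing φ as disjoint cycles, the cycle lengths are 5, 4, 1.
The order is lcm(5, 4) = 20.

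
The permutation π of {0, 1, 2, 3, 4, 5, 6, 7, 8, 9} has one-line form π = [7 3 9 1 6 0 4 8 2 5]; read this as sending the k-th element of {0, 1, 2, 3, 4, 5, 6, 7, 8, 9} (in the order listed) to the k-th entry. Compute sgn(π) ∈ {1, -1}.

-1

In disjoint-cycle form the cycle lengths are 6, 2, 2.
A cycle of length ℓ contributes ℓ−1 transpositions, so π is a product of 5 + 1 + 1 = 7 transpositions — odd.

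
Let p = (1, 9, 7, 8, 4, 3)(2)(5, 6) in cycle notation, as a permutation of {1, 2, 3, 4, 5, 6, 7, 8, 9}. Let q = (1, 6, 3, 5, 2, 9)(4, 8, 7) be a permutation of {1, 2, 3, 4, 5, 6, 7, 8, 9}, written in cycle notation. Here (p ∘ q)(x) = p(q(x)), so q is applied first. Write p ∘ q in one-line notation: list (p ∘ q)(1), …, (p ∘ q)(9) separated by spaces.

(p ∘ q)(x) = p(q(x)). Computing each image: p(q(1)) = p(6) = 5, p(q(2)) = p(9) = 7, p(q(3)) = p(5) = 6, p(q(4)) = p(8) = 4, p(q(5)) = p(2) = 2, p(q(6)) = p(3) = 1, p(q(7)) = p(4) = 3, p(q(8)) = p(7) = 8, p(q(9)) = p(1) = 9.
Hence p ∘ q = [5 7 6 4 2 1 3 8 9].

5 7 6 4 2 1 3 8 9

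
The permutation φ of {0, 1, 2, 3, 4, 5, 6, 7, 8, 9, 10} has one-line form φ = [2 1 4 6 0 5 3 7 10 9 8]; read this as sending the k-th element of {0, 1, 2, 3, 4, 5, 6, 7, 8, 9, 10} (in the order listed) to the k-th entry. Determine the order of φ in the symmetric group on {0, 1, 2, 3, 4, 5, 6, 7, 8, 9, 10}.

6

The disjoint-cycle form of φ has cycle lengths 3, 2, 2, 1, 1, 1, 1.
The order of φ is the least common multiple of its cycle lengths: lcm(3, 2, 2) = 6.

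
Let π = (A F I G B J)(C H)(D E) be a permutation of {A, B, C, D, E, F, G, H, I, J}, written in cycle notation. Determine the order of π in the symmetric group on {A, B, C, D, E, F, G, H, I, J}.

6

The disjoint cycles have lengths 6, 2, 2.
Since disjoint cycles commute, ord(π) = lcm(6, 2, 2) = 6.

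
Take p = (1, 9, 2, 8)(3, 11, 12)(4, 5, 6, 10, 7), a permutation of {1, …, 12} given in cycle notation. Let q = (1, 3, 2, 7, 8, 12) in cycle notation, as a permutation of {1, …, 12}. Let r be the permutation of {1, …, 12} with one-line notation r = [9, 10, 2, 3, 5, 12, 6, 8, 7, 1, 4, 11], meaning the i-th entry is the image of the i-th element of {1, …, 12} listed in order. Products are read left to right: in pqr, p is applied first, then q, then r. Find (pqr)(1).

(pqr)(1) = r(q(p(1))). p(1) = 9, then q(9) = 9, then r(9) = 7, so the result is 7.

7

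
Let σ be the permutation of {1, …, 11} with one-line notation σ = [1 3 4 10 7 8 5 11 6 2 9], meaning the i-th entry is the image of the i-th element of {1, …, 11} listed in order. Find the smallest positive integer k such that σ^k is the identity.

4

Decomposing into disjoint cycles gives cycle lengths 4, 4, 2, 1.
The order is lcm(4, 4, 2) = 4.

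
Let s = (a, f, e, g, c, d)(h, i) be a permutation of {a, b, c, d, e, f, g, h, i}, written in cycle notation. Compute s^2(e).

c

e lies in the 6-cycle (a, f, e, g, c, d).
Stepping 2 places around the cycle: e → g → c.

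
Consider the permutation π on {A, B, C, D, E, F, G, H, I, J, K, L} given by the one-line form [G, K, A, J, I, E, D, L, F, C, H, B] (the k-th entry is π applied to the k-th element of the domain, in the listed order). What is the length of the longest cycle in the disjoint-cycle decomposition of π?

Decomposing into disjoint cycles gives (A G D J C)(B K H L)(E I F); the longest has length 5.

5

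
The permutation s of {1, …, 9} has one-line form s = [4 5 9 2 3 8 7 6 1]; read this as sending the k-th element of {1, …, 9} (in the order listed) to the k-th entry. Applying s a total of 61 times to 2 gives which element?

5

Tracing 2 → 5 → … returns to 2 after 6 steps, so 2 lies in a 6-cycle (1, 4, 2, 5, 3, 9).
Powers repeat with period 6 on this cycle, and 61 mod 6 = 1, so s^61(2) = s^1(2).
Advancing 1 step from 2: 2 → 5.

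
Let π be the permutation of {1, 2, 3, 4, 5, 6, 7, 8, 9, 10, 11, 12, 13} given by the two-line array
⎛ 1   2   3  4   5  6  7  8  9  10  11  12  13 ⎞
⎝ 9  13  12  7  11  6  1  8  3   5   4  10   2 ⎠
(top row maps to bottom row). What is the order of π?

18

Decomposing into disjoint cycles gives cycle lengths 9, 2, 1, 1.
The order is lcm(9, 2) = 18.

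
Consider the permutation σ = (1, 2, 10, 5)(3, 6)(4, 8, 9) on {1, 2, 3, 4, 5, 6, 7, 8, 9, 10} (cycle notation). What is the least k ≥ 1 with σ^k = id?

The disjoint cycles have lengths 4, 3, 2, 1.
The order is lcm(4, 3, 2) = 12.

12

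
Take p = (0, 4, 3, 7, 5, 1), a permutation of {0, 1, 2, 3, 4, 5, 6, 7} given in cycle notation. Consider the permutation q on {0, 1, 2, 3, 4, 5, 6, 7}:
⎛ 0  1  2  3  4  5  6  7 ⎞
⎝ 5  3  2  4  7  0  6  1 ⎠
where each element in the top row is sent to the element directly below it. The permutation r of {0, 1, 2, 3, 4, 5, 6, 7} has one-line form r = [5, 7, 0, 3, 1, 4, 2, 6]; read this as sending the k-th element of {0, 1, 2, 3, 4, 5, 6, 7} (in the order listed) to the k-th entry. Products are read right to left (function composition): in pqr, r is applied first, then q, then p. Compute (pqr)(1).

0

Apply the permutations in order: r(1) = 7, then q(7) = 1, then p(1) = 0. So (pqr)(1) = 0.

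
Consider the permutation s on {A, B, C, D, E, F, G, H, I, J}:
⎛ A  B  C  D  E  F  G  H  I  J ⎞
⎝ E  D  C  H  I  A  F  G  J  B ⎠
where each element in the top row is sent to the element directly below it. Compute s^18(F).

Tracing F → A → … returns to F after 9 steps, so F lies in a 9-cycle (A, E, I, J, B, D, H, G, F).
Powers repeat with period 9 on this cycle, and 18 mod 9 = 0, so s^18(F) = s^0(F).
So s^18(F) = F.

F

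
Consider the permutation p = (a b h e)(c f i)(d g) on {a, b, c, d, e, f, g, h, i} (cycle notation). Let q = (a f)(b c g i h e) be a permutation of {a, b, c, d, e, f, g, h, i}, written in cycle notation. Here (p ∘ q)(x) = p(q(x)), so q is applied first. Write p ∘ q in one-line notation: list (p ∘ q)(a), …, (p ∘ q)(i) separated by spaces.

(p ∘ q)(x) = p(q(x)). Computing each image: p(q(a)) = p(f) = i, p(q(b)) = p(c) = f, p(q(c)) = p(g) = d, p(q(d)) = p(d) = g, p(q(e)) = p(b) = h, p(q(f)) = p(a) = b, p(q(g)) = p(i) = c, p(q(h)) = p(e) = a, p(q(i)) = p(h) = e.
Hence p ∘ q = [i f d g h b c a e].

i f d g h b c a e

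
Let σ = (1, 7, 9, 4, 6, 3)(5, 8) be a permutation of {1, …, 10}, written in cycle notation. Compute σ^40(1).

1 lies in the 6-cycle (1, 7, 9, 4, 6, 3).
On a 6-cycle, σ^6 is the identity, so σ^40 = σ^4 there (40 ≡ 4 mod 6).
Advancing 4 steps from 1: 1 → 7 → 9 → 4 → 6.

6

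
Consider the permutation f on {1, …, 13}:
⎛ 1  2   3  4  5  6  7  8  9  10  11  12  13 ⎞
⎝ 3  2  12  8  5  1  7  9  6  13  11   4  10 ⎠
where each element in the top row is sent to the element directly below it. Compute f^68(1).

Tracing 1 → 3 → … returns to 1 after 7 steps, so 1 lies in a 7-cycle (1 3 12 4 8 9 6).
On a 7-cycle, f^7 is the identity, so f^68 = f^5 there (68 ≡ 5 mod 7).
Advancing 5 steps from 1: 1 → 3 → 12 → 4 → 8 → 9.

9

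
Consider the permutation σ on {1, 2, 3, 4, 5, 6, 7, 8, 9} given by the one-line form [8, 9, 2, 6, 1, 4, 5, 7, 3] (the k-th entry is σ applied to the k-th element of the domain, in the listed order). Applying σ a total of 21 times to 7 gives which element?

Tracing 7 → 5 → … returns to 7 after 4 steps, so 7 lies in a 4-cycle (1 8 7 5).
Powers repeat with period 4 on this cycle, and 21 mod 4 = 1, so σ^21(7) = σ^1(7).
Advancing 1 step from 7: 7 → 5.

5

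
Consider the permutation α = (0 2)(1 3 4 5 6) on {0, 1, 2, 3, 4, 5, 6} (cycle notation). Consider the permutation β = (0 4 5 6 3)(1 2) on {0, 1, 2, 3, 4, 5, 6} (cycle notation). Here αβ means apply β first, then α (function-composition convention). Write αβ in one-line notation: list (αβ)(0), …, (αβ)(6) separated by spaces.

For each element, apply β then α: 0 → 4 → 5; 1 → 2 → 0; 2 → 1 → 3; 3 → 0 → 2; 4 → 5 → 6; 5 → 6 → 1; 6 → 3 → 4.
So αβ in one-line form is 5 0 3 2 6 1 4.

5 0 3 2 6 1 4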